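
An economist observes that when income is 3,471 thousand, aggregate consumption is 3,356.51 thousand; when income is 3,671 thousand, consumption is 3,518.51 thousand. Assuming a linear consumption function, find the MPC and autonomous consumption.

MPC = 0.81; a = 545

MPC = ΔC/ΔY = (3518.51 − 3356.51)/(3671 − 3471) = 162/200 = 0.81
a = C − MPC·Y = 3356.51 − 0.81(3471) = 3356.51 − 2811.51 = 545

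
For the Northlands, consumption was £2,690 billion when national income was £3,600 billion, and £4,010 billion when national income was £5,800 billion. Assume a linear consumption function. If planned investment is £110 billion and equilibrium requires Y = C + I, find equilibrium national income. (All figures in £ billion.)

MPC = (4010 − 2690)/(5800 − 3600) = 1320/2200 = 0.6
a = 2690 − 0.6(3600) = 530
Equilibrium: Y = 530 + 0.6Y + 110
0.4Y = 640, so Y = 640/0.4 = 1600

Y = 1600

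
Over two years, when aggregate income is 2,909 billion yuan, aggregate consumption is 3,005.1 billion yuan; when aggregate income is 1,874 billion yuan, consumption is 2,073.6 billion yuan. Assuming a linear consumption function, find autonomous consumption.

a = 387

MPC = ΔC/ΔY = (3005.1 − 2073.6)/(2909 − 1874) = 931.5/1035 = 0.9
a = C − MPC·Y = 2073.6 − 0.9(1874) = 2073.6 − 1686.6 = 387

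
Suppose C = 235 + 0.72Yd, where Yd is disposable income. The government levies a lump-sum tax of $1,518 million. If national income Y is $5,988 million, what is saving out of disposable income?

Yd = Y − T = 5988 − 1518 = 4470
C = 235 + 0.72(4470) = 235 + 3218.4 = 3453.4
S = Yd − C = 4470 − 3453.4 = 1016.6

S = 1016.6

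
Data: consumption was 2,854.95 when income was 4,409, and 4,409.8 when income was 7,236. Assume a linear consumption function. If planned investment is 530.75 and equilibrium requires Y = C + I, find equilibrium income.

MPC = (4409.8 − 2854.95)/(7236 − 4409) = 1554.85/2827 = 0.55
a = 2854.95 − 0.55(4409) = 430
Equilibrium: Y = 430 + 0.55Y + 530.75
0.45Y = 960.75, so Y = 960.75/0.45 = 2135

Y = 2135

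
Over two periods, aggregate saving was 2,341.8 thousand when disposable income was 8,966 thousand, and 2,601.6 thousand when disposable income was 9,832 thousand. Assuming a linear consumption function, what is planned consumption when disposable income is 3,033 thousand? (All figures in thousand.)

MPS = ΔS/ΔY = (2601.6 − 2341.8)/(9832 − 8966) = 259.8/866 = 0.3
MPC = 1 − MPS = 0.7
Autonomous saving = 2341.8 − 0.3(8966) = -348, so a = 348
C = 348 + 0.7(3033) = 348 + 2123.1 = 2471.1

C = 2471.1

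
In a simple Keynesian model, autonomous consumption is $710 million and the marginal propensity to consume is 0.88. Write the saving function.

S = -710 + 0.12Y

S = Y − C = Y − (710 + 0.88Y) = -710 + (1 − 0.88)Y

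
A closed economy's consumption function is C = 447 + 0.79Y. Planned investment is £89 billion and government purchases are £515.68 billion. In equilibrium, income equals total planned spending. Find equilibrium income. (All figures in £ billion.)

Y = C + I + G = 447 + 0.79Y + 89 + 515.68
Y − 0.79Y = 1051.68
0.21Y = 1051.68, so Y = 1051.68/0.21 = 5008

Y = 5008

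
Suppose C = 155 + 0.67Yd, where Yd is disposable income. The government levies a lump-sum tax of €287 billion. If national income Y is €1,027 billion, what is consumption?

C = 650.8

Yd = Y − T = 1027 − 287 = 740
C = 155 + 0.67(740) = 155 + 495.8 = 650.8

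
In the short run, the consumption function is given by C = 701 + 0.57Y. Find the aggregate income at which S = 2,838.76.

S = Y − C = -701 + 0.43Y
-701 + 0.43Y = 2838.76, so 0.43Y = 3539.76 and Y = 8232

Y = 8232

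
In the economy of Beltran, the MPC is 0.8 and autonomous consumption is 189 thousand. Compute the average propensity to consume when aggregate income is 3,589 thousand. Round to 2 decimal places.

APC = 0.85

C = 189 + 0.8(3589) = 3060.2
APC = C/Y = 3060.2/3589 = 0.85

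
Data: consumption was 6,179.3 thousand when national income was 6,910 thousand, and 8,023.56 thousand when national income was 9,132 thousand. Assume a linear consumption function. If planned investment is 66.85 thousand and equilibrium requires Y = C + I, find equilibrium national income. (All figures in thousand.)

Y = 3005

MPC = (8023.56 − 6179.3)/(9132 − 6910) = 1844.26/2222 = 0.83
a = 6179.3 − 0.83(6910) = 444
Equilibrium: Y = 444 + 0.83Y + 66.85
0.17Y = 510.85, so Y = 510.85/0.17 = 3005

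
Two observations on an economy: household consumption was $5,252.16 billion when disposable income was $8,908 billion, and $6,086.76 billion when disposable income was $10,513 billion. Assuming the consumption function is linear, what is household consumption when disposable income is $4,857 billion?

MPC = (6086.76 − 5252.16)/(10513 − 8908) = 834.6/1605 = 0.52
a = 5252.16 − 0.52(8908) = 5252.16 − 4632.16 = 620
C = 620 + 0.52(4857) = 620 + 2525.64 = 3145.64

C = 3145.64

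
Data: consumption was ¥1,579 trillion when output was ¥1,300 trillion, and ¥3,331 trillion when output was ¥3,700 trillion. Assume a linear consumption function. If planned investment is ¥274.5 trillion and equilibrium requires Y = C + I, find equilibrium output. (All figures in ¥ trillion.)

Y = 3350

MPC = (3331 − 1579)/(3700 − 1300) = 1752/2400 = 0.73
a = 1579 − 0.73(1300) = 630
Equilibrium: Y = 630 + 0.73Y + 274.5
0.27Y = 904.5, so Y = 904.5/0.27 = 3350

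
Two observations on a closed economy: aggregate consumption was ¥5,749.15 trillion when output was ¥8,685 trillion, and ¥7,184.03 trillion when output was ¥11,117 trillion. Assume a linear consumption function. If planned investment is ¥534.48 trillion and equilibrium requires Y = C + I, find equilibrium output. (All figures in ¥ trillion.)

Y = 2828

MPC = (7184.03 − 5749.15)/(11117 − 8685) = 1434.88/2432 = 0.59
a = 5749.15 − 0.59(8685) = 625
Equilibrium: Y = 625 + 0.59Y + 534.48
0.41Y = 1159.48, so Y = 1159.48/0.41 = 2828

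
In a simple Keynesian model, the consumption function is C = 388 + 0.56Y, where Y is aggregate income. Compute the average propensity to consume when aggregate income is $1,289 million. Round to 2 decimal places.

C = 388 + 0.56(1289) = 1109.84
APC = C/Y = 1109.84/1289 = 0.86

APC = 0.86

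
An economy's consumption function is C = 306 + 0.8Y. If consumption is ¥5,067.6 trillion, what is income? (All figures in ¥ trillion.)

306 + 0.8Y = 5067.6
0.8Y = 4761.6, so Y = 4761.6/0.8 = 5952

Y = 5952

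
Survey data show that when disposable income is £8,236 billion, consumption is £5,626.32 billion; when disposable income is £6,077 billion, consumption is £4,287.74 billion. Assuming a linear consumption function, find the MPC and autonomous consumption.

MPC = ΔC/ΔY = (5626.32 − 4287.74)/(8236 − 6077) = 1338.58/2159 = 0.62
a = C − MPC·Y = 4287.74 − 0.62(6077) = 4287.74 − 3767.74 = 520

MPC = 0.62; a = 520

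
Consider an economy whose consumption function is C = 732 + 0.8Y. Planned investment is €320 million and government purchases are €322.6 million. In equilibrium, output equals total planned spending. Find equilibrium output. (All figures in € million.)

Y = 6873

Y = C + I + G = 732 + 0.8Y + 320 + 322.6
Y − 0.8Y = 1374.6
0.2Y = 1374.6, so Y = 1374.6/0.2 = 6873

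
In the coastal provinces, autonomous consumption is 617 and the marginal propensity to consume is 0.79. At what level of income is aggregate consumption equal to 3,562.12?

617 + 0.79Y = 3562.12
0.79Y = 2945.12, so Y = 2945.12/0.79 = 3728

Y = 3728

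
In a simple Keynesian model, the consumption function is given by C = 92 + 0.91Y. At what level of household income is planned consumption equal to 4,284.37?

92 + 0.91Y = 4284.37
0.91Y = 4192.37, so Y = 4192.37/0.91 = 4607

Y = 4607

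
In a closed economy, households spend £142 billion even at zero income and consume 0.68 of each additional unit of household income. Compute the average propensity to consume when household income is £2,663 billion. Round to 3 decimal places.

C = 142 + 0.68(2663) = 1952.84
APC = C/Y = 1952.84/2663 = 0.733

APC = 0.733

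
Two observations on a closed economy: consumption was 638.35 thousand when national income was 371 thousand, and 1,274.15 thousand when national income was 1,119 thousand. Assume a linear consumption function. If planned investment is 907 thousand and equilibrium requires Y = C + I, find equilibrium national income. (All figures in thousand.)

MPC = (1274.15 − 638.35)/(1119 − 371) = 635.8/748 = 0.85
a = 638.35 − 0.85(371) = 323
Equilibrium: Y = 323 + 0.85Y + 907
0.15Y = 1230, so Y = 1230/0.15 = 8200

Y = 8200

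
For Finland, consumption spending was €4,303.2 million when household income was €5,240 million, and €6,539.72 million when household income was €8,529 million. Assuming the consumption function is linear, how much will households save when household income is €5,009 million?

MPC = (6539.72 − 4303.2)/(8529 − 5240) = 2236.52/3289 = 0.68
a = 4303.2 − 0.68(5240) = 4303.2 − 3563.2 = 740
C = 740 + 0.68(5009) = 4146.12
S = 5009 − 4146.12 = 862.88

S = 862.88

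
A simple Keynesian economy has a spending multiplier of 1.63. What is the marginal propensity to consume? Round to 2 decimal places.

MPC = 0.39

k = 1/(1 − MPC), so 1 − MPC = 1/k = 1/1.63 = 0.6135
MPC = 1 − 0.6135 = 0.39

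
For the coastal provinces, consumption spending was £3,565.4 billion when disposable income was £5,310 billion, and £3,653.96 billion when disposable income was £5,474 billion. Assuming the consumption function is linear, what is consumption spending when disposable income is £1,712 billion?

MPC = (3653.96 − 3565.4)/(5474 − 5310) = 88.56/164 = 0.54
a = 3565.4 − 0.54(5310) = 3565.4 − 2867.4 = 698
C = 698 + 0.54(1712) = 698 + 924.48 = 1622.48

C = 1622.48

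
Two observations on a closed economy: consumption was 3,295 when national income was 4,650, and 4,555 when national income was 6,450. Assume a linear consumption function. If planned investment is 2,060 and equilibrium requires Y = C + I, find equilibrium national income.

MPC = (4555 − 3295)/(6450 − 4650) = 1260/1800 = 0.7
a = 3295 − 0.7(4650) = 40
Equilibrium: Y = 40 + 0.7Y + 2060
0.3Y = 2100, so Y = 2100/0.3 = 7000

Y = 7000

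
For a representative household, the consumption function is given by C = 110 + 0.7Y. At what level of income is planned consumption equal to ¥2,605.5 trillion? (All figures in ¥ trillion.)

110 + 0.7Y = 2605.5
0.7Y = 2495.5, so Y = 2495.5/0.7 = 3565

Y = 3565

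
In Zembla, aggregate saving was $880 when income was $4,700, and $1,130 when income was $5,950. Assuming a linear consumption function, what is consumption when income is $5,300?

C = 4300

MPS = ΔS/ΔY = (1130 − 880)/(5950 − 4700) = 250/1250 = 0.2
MPC = 1 − MPS = 0.8
Autonomous saving = 880 − 0.2(4700) = -60, so a = 60
C = 60 + 0.8(5300) = 60 + 4240 = 4300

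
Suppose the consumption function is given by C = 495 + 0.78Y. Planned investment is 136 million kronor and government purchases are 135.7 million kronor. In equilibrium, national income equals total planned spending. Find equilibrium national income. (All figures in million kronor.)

Y = 3485

Y = C + I + G = 495 + 0.78Y + 136 + 135.7
Y − 0.78Y = 766.7
0.22Y = 766.7, so Y = 766.7/0.22 = 3485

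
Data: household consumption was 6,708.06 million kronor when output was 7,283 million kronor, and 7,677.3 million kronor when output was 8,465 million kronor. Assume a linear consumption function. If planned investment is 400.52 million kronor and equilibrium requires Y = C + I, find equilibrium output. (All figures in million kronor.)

MPC = (7677.3 − 6708.06)/(8465 − 7283) = 969.24/1182 = 0.82
a = 6708.06 − 0.82(7283) = 736
Equilibrium: Y = 736 + 0.82Y + 400.52
0.18Y = 1136.52, so Y = 1136.52/0.18 = 6314

Y = 6314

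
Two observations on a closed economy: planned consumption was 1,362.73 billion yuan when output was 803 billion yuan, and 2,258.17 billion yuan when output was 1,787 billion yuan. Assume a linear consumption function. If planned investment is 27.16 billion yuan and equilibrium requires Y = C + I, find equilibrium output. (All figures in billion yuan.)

MPC = (2258.17 − 1362.73)/(1787 − 803) = 895.44/984 = 0.91
a = 1362.73 − 0.91(803) = 632
Equilibrium: Y = 632 + 0.91Y + 27.16
0.09Y = 659.16, so Y = 659.16/0.09 = 7324

Y = 7324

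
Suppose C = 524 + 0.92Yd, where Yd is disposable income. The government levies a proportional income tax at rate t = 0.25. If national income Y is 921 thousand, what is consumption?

Yd = (1 − 0.25)(921) = 0.75(921) = 690.75
C = 524 + 0.92(690.75) = 524 + 635.49 = 1159.49

C = 1159.49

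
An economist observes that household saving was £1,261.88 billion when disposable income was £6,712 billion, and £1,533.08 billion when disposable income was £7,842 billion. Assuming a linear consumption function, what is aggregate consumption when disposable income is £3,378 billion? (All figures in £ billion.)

C = 2916.28

MPS = ΔS/ΔY = (1533.08 − 1261.88)/(7842 − 6712) = 271.2/1130 = 0.24
MPC = 1 − MPS = 0.76
Autonomous saving = 1261.88 − 0.24(6712) = -349, so a = 349
C = 349 + 0.76(3378) = 349 + 2567.28 = 2916.28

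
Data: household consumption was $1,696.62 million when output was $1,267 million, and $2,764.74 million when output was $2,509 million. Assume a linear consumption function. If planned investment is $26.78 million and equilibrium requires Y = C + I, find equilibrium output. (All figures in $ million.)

MPC = (2764.74 − 1696.62)/(2509 − 1267) = 1068.12/1242 = 0.86
a = 1696.62 − 0.86(1267) = 607
Equilibrium: Y = 607 + 0.86Y + 26.78
0.14Y = 633.78, so Y = 633.78/0.14 = 4527

Y = 4527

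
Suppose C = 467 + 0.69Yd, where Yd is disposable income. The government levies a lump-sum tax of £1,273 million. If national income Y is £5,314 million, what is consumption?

C = 3255.29

Yd = Y − T = 5314 − 1273 = 4041
C = 467 + 0.69(4041) = 467 + 2788.29 = 3255.29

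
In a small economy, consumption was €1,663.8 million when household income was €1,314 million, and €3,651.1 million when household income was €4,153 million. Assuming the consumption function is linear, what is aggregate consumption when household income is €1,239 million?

C = 1611.3

MPC = (3651.1 − 1663.8)/(4153 − 1314) = 1987.3/2839 = 0.7
a = 1663.8 − 0.7(1314) = 1663.8 − 919.8 = 744
C = 744 + 0.7(1239) = 744 + 867.3 = 1611.3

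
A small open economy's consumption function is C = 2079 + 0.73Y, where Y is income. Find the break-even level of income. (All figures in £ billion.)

Y = 7700

At break-even, C = Y: 2079 + 0.73Y = Y
0.27Y = 2079, so Y = 2079/0.27 = 7700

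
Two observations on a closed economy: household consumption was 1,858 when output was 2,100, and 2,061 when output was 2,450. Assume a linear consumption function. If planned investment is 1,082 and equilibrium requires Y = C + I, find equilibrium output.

MPC = (2061 − 1858)/(2450 − 2100) = 203/350 = 0.58
a = 1858 − 0.58(2100) = 640
Equilibrium: Y = 640 + 0.58Y + 1082
0.42Y = 1722, so Y = 1722/0.42 = 4100

Y = 4100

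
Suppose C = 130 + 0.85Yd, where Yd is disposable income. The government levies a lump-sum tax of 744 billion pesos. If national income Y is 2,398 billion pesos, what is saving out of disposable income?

S = 118.1

Yd = Y − T = 2398 − 744 = 1654
C = 130 + 0.85(1654) = 130 + 1405.9 = 1535.9
S = Yd − C = 1654 − 1535.9 = 118.1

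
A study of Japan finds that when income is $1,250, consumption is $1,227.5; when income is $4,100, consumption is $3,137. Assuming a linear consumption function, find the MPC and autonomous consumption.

MPC = 0.67; a = 390

MPC = ΔC/ΔY = (3137 − 1227.5)/(4100 − 1250) = 1909.5/2850 = 0.67
a = C − MPC·Y = 1227.5 − 0.67(1250) = 1227.5 − 837.5 = 390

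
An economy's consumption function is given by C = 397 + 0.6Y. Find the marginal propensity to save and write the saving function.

MPS = 1 − MPC = 1 − 0.6 = 0.4
S = Y − C = -397 + 0.4Y

MPS = 0.4; S = -397 + 0.4Y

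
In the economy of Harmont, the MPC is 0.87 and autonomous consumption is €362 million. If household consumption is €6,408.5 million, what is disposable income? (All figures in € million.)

Y = 6950

362 + 0.87Y = 6408.5
0.87Y = 6046.5, so Y = 6046.5/0.87 = 6950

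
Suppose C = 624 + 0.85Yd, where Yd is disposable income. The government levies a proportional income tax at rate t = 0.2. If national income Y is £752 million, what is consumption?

C = 1135.36

Yd = (1 − 0.2)(752) = 0.8(752) = 601.6
C = 624 + 0.85(601.6) = 624 + 511.36 = 1135.36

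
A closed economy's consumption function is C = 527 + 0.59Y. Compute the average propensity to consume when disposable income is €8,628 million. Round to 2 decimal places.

APC = 0.65

C = 527 + 0.59(8628) = 5617.52
APC = C/Y = 5617.52/8628 = 0.65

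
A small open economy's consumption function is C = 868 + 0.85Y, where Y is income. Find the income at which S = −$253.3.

S = Y − C = -868 + 0.15Y
-868 + 0.15Y = -253.3, so 0.15Y = 614.7 and Y = 4098

Y = 4098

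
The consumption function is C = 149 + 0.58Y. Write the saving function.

S = Y − C = Y − (149 + 0.58Y) = -149 + (1 − 0.58)Y

S = -149 + 0.42Y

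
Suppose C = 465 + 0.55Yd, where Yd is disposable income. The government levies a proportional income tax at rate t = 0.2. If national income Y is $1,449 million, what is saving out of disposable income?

Yd = (1 − 0.2)(1449) = 0.8(1449) = 1159.2
C = 465 + 0.55(1159.2) = 465 + 637.56 = 1102.56
S = Yd − C = 1159.2 − 1102.56 = 56.64

S = 56.64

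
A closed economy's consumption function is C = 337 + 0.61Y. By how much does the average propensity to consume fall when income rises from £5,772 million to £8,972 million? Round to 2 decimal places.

ΔAPC = 0.02

At Y = 5772: C = 337 + 0.61(5772) = 3857.92, APC = 3857.92/5772 = 0.668
At Y = 8972: C = 5809.92, APC = 5809.92/8972 = 0.648
Fall in APC = 0.668 − 0.648 = 0.02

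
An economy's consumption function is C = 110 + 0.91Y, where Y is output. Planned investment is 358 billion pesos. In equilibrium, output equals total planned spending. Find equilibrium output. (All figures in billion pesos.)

Y = C + I = 110 + 0.91Y + 358
Y − 0.91Y = 468
0.09Y = 468, so Y = 468/0.09 = 5200

Y = 5200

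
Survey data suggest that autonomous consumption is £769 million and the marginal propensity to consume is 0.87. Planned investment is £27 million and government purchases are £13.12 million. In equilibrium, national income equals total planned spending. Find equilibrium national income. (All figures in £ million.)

Y = 6224

Y = C + I + G = 769 + 0.87Y + 27 + 13.12
Y − 0.87Y = 809.12
0.13Y = 809.12, so Y = 809.12/0.13 = 6224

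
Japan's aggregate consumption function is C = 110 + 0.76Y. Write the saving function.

S = -110 + 0.24Y

S = Y − C = Y − (110 + 0.76Y) = -110 + (1 − 0.76)Y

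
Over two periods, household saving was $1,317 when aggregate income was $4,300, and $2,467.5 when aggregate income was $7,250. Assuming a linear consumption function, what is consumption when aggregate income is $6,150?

MPS = ΔS/ΔY = (2467.5 − 1317)/(7250 − 4300) = 1150.5/2950 = 0.39
MPC = 1 − MPS = 0.61
Autonomous saving = 1317 − 0.39(4300) = -360, so a = 360
C = 360 + 0.61(6150) = 360 + 3751.5 = 4111.5

C = 4111.5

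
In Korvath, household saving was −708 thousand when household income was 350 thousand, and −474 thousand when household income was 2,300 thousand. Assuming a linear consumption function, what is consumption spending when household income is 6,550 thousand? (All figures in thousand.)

C = 6514

MPS = ΔS/ΔY = (-474 − (-708))/(2300 − 350) = 234/1950 = 0.12
MPC = 1 − MPS = 0.88
Autonomous saving = -708 − 0.12(350) = -750, so a = 750
C = 750 + 0.88(6550) = 750 + 5764 = 6514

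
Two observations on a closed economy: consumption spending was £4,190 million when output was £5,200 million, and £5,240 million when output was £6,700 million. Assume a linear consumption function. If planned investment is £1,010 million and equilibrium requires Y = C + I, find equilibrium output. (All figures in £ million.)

Y = 5200

MPC = (5240 − 4190)/(6700 − 5200) = 1050/1500 = 0.7
a = 4190 − 0.7(5200) = 550
Equilibrium: Y = 550 + 0.7Y + 1010
0.3Y = 1560, so Y = 1560/0.3 = 5200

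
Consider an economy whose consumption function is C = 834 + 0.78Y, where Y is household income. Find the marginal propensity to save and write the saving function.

MPS = 0.22; S = -834 + 0.22Y

MPS = 1 − MPC = 1 − 0.78 = 0.22
S = Y − C = -834 + 0.22Y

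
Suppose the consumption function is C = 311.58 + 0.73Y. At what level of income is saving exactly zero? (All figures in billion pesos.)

At break-even, C = Y: 311.58 + 0.73Y = Y
0.27Y = 311.58, so Y = 311.58/0.27 = 1154

Y = 1154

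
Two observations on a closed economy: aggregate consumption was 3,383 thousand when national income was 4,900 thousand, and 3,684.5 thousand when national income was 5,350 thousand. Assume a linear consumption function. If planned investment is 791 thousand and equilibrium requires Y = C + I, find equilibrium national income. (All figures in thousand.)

MPC = (3684.5 − 3383)/(5350 − 4900) = 301.5/450 = 0.67
a = 3383 − 0.67(4900) = 100
Equilibrium: Y = 100 + 0.67Y + 791
0.33Y = 891, so Y = 891/0.33 = 2700

Y = 2700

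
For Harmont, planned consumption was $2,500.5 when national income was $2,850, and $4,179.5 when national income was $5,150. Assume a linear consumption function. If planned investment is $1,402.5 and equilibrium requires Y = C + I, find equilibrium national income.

Y = 6750

MPC = (4179.5 − 2500.5)/(5150 − 2850) = 1679/2300 = 0.73
a = 2500.5 − 0.73(2850) = 420
Equilibrium: Y = 420 + 0.73Y + 1402.5
0.27Y = 1822.5, so Y = 1822.5/0.27 = 6750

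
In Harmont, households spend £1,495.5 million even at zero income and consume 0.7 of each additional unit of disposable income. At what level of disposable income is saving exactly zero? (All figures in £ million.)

Y = 4985

At break-even, C = Y: 1495.5 + 0.7Y = Y
0.3Y = 1495.5, so Y = 1495.5/0.3 = 4985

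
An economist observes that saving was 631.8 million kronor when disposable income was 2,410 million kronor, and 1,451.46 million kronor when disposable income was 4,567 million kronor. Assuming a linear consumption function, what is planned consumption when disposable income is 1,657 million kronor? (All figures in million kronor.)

MPS = ΔS/ΔY = (1451.46 − 631.8)/(4567 − 2410) = 819.66/2157 = 0.38
MPC = 1 − MPS = 0.62
Autonomous saving = 631.8 − 0.38(2410) = -284, so a = 284
C = 284 + 0.62(1657) = 284 + 1027.34 = 1311.34

C = 1311.34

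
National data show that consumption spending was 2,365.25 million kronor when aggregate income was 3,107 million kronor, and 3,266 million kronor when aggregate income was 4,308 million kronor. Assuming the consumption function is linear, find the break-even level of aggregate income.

MPC = (3266 − 2365.25)/(4308 − 3107) = 900.75/1201 = 0.75
a = 2365.25 − 0.75(3107) = 2365.25 − 2330.25 = 35
Break-even: Y = a/(1−MPC) = 35/0.25 = 140

Y = 140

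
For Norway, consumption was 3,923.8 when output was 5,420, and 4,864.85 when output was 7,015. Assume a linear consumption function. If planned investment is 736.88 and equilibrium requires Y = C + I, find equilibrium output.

MPC = (4864.85 − 3923.8)/(7015 − 5420) = 941.05/1595 = 0.59
a = 3923.8 − 0.59(5420) = 726
Equilibrium: Y = 726 + 0.59Y + 736.88
0.41Y = 1462.88, so Y = 1462.88/0.41 = 3568

Y = 3568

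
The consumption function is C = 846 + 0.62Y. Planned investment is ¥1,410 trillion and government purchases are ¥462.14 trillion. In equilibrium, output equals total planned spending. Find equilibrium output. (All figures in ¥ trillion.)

Y = 7153

Y = C + I + G = 846 + 0.62Y + 1410 + 462.14
Y − 0.62Y = 2718.14
0.38Y = 2718.14, so Y = 2718.14/0.38 = 7153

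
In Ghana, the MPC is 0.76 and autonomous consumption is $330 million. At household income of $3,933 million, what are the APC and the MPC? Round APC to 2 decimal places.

MPC = 0.76 (the slope of the consumption function)
C = 330 + 0.76(3933) = 3319.08, so APC = 3319.08/3933 = 0.84

APC = 0.84; MPC = 0.76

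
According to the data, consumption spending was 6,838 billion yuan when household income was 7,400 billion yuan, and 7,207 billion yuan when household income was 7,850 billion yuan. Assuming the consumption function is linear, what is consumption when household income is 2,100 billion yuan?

MPC = (7207 − 6838)/(7850 − 7400) = 369/450 = 0.82
a = 6838 − 0.82(7400) = 6838 − 6068 = 770
C = 770 + 0.82(2100) = 770 + 1722 = 2492

C = 2492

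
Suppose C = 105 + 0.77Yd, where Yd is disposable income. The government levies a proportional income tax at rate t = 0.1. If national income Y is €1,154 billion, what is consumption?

Yd = (1 − 0.1)(1154) = 0.9(1154) = 1038.6
C = 105 + 0.77(1038.6) = 105 + 799.722 = 904.722

C = 904.722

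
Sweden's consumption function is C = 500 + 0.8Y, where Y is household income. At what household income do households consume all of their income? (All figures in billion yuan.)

At break-even, C = Y: 500 + 0.8Y = Y
0.2Y = 500, so Y = 500/0.2 = 2500

Y = 2500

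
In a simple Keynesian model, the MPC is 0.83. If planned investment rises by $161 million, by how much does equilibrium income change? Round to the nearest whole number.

The multiplier is 1/(1 − MPC) = 1/0.17.
ΔY = 161/0.17 = 947.06 ≈ 947

ΔY ≈ 947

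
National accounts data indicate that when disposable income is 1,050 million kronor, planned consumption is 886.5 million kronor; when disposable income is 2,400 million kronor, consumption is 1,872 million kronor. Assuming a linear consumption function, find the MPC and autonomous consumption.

MPC = 0.73; a = 120

MPC = ΔC/ΔY = (1872 − 886.5)/(2400 − 1050) = 985.5/1350 = 0.73
a = C − MPC·Y = 886.5 − 0.73(1050) = 886.5 − 766.5 = 120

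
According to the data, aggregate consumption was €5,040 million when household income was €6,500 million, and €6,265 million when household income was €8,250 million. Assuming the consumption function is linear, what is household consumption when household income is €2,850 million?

C = 2485

MPC = (6265 − 5040)/(8250 − 6500) = 1225/1750 = 0.7
a = 5040 − 0.7(6500) = 5040 − 4550 = 490
C = 490 + 0.7(2850) = 490 + 1995 = 2485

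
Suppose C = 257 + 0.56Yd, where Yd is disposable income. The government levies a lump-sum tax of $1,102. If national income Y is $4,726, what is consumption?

Yd = Y − T = 4726 − 1102 = 3624
C = 257 + 0.56(3624) = 257 + 2029.44 = 2286.44

C = 2286.44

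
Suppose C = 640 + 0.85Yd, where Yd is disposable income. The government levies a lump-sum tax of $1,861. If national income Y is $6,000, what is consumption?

C = 4158.15

Yd = Y − T = 6000 − 1861 = 4139
C = 640 + 0.85(4139) = 640 + 3518.15 = 4158.15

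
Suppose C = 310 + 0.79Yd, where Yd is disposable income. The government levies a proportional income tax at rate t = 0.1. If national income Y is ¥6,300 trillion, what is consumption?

Yd = (1 − 0.1)(6300) = 0.9(6300) = 5670
C = 310 + 0.79(5670) = 310 + 4479.3 = 4789.3

C = 4789.3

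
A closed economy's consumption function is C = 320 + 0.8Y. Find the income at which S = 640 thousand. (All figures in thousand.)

S = Y − C = -320 + 0.2Y
-320 + 0.2Y = 640, so 0.2Y = 960 and Y = 4800

Y = 4800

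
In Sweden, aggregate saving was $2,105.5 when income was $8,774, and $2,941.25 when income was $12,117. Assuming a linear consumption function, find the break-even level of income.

Y = 352

MPS = ΔS/ΔY = (2941.25 − 2105.5)/(12117 − 8774) = 835.75/3343 = 0.25
MPC = 1 − MPS = 0.75
From S(8774) = 2105.5: −a + 0.25(8774) = 2105.5, so a = 2193.5 − 2105.5 = 88
Break-even (S = 0): Y = a/MPS = 88/0.25 = 352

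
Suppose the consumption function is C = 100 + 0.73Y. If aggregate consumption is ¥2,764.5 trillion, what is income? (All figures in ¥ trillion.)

Y = 3650

100 + 0.73Y = 2764.5
0.73Y = 2664.5, so Y = 2664.5/0.73 = 3650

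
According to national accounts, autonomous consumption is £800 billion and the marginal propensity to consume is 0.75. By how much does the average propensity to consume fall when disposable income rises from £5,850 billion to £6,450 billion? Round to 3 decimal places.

ΔAPC = 0.013

At Y = 5850: C = 800 + 0.75(5850) = 5187.5, APC = 5187.5/5850 = 0.8868
At Y = 6450: C = 5637.5, APC = 5637.5/6450 = 0.8740
Fall in APC = 0.8868 − 0.8740 = 0.0128 ≈ 0.013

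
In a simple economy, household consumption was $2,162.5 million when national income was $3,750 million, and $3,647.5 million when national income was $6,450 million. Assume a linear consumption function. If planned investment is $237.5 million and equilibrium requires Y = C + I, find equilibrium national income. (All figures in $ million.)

Y = 750

MPC = (3647.5 − 2162.5)/(6450 − 3750) = 1485/2700 = 0.55
a = 2162.5 − 0.55(3750) = 100
Equilibrium: Y = 100 + 0.55Y + 237.5
0.45Y = 337.5, so Y = 337.5/0.45 = 750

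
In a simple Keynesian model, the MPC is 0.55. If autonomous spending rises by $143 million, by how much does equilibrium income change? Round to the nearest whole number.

ΔY ≈ 318

The multiplier is 1/(1 − MPC) = 1/0.45.
ΔY = 143/0.45 = 317.78 ≈ 318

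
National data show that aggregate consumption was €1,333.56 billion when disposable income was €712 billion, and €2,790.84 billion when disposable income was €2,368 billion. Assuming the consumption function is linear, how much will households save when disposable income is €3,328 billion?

S = -307.64

MPC = (2790.84 − 1333.56)/(2368 − 712) = 1457.28/1656 = 0.88
a = 1333.56 − 0.88(712) = 1333.56 − 626.56 = 707
C = 707 + 0.88(3328) = 3635.64
S = 3328 − 3635.64 = -307.64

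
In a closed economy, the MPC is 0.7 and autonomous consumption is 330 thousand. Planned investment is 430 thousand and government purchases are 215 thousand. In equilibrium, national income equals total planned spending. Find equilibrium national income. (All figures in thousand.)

Y = C + I + G = 330 + 0.7Y + 430 + 215
Y − 0.7Y = 975
0.3Y = 975, so Y = 975/0.3 = 3250

Y = 3250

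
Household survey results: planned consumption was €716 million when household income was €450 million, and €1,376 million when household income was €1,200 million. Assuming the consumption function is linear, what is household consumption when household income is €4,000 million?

MPC = (1376 − 716)/(1200 − 450) = 660/750 = 0.88
a = 716 − 0.88(450) = 716 − 396 = 320
C = 320 + 0.88(4000) = 320 + 3520 = 3840

C = 3840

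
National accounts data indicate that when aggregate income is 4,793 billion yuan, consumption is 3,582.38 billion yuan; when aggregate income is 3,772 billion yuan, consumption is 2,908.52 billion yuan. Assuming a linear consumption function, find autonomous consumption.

a = 419

MPC = ΔC/ΔY = (3582.38 − 2908.52)/(4793 − 3772) = 673.86/1021 = 0.66
a = C − MPC·Y = 2908.52 − 0.66(3772) = 2908.52 − 2489.52 = 419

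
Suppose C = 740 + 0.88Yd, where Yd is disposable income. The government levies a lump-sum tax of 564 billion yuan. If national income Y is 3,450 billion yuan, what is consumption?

Yd = Y − T = 3450 − 564 = 2886
C = 740 + 0.88(2886) = 740 + 2539.68 = 3279.68

C = 3279.68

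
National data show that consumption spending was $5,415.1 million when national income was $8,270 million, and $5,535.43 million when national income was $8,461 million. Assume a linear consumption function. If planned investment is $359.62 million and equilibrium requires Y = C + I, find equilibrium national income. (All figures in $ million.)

MPC = (5535.43 − 5415.1)/(8461 − 8270) = 120.33/191 = 0.63
a = 5415.1 − 0.63(8270) = 205
Equilibrium: Y = 205 + 0.63Y + 359.62
0.37Y = 564.62, so Y = 564.62/0.37 = 1526

Y = 1526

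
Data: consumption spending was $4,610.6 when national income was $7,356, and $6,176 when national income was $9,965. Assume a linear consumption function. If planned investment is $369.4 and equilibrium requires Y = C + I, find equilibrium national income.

Y = 1416

MPC = (6176 − 4610.6)/(9965 − 7356) = 1565.4/2609 = 0.6
a = 4610.6 − 0.6(7356) = 197
Equilibrium: Y = 197 + 0.6Y + 369.4
0.4Y = 566.4, so Y = 566.4/0.4 = 1416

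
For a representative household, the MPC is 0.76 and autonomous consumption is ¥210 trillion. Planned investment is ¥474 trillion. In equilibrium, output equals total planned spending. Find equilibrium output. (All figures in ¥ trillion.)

Y = C + I = 210 + 0.76Y + 474
Y − 0.76Y = 684
0.24Y = 684, so Y = 684/0.24 = 2850

Y = 2850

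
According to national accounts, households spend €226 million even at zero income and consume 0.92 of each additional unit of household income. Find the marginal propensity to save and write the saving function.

MPS = 1 − MPC = 1 − 0.92 = 0.08
S = Y − C = -226 + 0.08Y

MPS = 0.08; S = -226 + 0.08Y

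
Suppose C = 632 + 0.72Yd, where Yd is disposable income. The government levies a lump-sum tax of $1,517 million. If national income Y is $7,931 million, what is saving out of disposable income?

Yd = Y − T = 7931 − 1517 = 6414
C = 632 + 0.72(6414) = 632 + 4618.08 = 5250.08
S = Yd − C = 6414 − 5250.08 = 1163.92

S = 1163.92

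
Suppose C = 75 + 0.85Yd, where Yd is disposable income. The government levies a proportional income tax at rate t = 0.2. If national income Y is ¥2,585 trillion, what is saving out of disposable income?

S = 235.2

Yd = (1 − 0.2)(2585) = 0.8(2585) = 2068
C = 75 + 0.85(2068) = 75 + 1757.8 = 1832.8
S = Yd − C = 2068 − 1832.8 = 235.2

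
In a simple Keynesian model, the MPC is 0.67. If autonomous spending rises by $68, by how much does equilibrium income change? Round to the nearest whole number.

The multiplier is 1/(1 − MPC) = 1/0.33.
ΔY = 68/0.33 = 206.06 ≈ 206

ΔY ≈ 206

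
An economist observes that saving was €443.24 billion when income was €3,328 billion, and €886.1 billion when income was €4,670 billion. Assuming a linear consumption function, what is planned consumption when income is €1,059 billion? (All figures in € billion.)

MPS = ΔS/ΔY = (886.1 − 443.24)/(4670 − 3328) = 442.86/1342 = 0.33
MPC = 1 − MPS = 0.67
Autonomous saving = 443.24 − 0.33(3328) = -655, so a = 655
C = 655 + 0.67(1059) = 655 + 709.53 = 1364.53

C = 1364.53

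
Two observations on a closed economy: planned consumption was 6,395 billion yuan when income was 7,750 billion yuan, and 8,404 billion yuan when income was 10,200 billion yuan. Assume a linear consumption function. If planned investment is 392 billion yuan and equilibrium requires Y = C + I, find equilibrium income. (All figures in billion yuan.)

MPC = (8404 − 6395)/(10200 − 7750) = 2009/2450 = 0.82
a = 6395 − 0.82(7750) = 40
Equilibrium: Y = 40 + 0.82Y + 392
0.18Y = 432, so Y = 432/0.18 = 2400

Y = 2400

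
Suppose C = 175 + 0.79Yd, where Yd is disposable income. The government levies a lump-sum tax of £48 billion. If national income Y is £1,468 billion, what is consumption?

C = 1296.8

Yd = Y − T = 1468 − 48 = 1420
C = 175 + 0.79(1420) = 175 + 1121.8 = 1296.8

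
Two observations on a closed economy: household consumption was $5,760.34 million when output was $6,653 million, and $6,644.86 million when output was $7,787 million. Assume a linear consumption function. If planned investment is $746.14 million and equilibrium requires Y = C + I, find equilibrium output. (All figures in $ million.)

MPC = (6644.86 − 5760.34)/(7787 − 6653) = 884.52/1134 = 0.78
a = 5760.34 − 0.78(6653) = 571
Equilibrium: Y = 571 + 0.78Y + 746.14
0.22Y = 1317.14, so Y = 1317.14/0.22 = 5987

Y = 5987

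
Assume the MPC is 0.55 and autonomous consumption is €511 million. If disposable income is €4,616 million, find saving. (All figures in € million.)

C = 511 + 0.55(4616) = 511 + 2538.8 = 3049.8
S = Y − C = 4616 − 3049.8 = 1566.2

S = 1566.2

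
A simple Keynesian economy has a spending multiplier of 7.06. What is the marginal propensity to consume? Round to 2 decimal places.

MPC = 0.86

k = 1/(1 − MPC), so 1 − MPC = 1/k = 1/7.06 = 0.1416
MPC = 1 − 0.1416 = 0.86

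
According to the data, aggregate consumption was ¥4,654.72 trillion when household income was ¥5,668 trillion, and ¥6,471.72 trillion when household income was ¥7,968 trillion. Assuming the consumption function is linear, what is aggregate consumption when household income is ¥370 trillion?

MPC = (6471.72 − 4654.72)/(7968 − 5668) = 1817/2300 = 0.79
a = 4654.72 − 0.79(5668) = 4654.72 − 4477.72 = 177
C = 177 + 0.79(370) = 177 + 292.3 = 469.3

C = 469.3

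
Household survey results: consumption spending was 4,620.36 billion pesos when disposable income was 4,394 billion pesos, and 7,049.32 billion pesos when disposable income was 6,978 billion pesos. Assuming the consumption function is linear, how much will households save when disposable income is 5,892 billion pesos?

MPC = (7049.32 − 4620.36)/(6978 − 4394) = 2428.96/2584 = 0.94
a = 4620.36 − 0.94(4394) = 4620.36 − 4130.36 = 490
C = 490 + 0.94(5892) = 6028.48
S = 5892 − 6028.48 = -136.48

S = -136.48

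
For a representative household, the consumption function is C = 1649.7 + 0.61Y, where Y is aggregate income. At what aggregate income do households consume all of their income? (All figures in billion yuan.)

Y = 4230

At break-even, C = Y: 1649.7 + 0.61Y = Y
0.39Y = 1649.7, so Y = 1649.7/0.39 = 4230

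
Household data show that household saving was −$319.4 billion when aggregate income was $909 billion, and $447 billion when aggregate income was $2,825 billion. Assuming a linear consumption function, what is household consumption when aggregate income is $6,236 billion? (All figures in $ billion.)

MPS = ΔS/ΔY = (447 − (-319.4))/(2825 − 909) = 766.4/1916 = 0.4
MPC = 1 − MPS = 0.6
Autonomous saving = -319.4 − 0.4(909) = -683, so a = 683
C = 683 + 0.6(6236) = 683 + 3741.6 = 4424.6

C = 4424.6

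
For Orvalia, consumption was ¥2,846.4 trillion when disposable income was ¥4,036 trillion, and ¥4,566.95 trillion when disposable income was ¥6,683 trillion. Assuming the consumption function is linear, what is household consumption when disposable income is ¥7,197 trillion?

C = 4901.05

MPC = (4566.95 − 2846.4)/(6683 − 4036) = 1720.55/2647 = 0.65
a = 2846.4 − 0.65(4036) = 2846.4 − 2623.4 = 223
C = 223 + 0.65(7197) = 223 + 4678.05 = 4901.05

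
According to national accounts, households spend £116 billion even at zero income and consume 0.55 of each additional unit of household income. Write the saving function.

S = Y − C = Y − (116 + 0.55Y) = -116 + (1 − 0.55)Y

S = -116 + 0.45Y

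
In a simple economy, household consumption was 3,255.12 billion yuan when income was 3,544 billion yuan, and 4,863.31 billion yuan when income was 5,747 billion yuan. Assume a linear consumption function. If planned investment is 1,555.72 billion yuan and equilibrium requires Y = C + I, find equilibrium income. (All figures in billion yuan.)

Y = 8236

MPC = (4863.31 − 3255.12)/(5747 − 3544) = 1608.19/2203 = 0.73
a = 3255.12 − 0.73(3544) = 668
Equilibrium: Y = 668 + 0.73Y + 1555.72
0.27Y = 2223.72, so Y = 2223.72/0.27 = 8236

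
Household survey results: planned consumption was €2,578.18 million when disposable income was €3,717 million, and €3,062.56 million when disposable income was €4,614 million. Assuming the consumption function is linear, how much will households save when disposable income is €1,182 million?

S = -27.28

MPC = (3062.56 − 2578.18)/(4614 − 3717) = 484.38/897 = 0.54
a = 2578.18 − 0.54(3717) = 2578.18 − 2007.18 = 571
C = 571 + 0.54(1182) = 1209.28
S = 1182 − 1209.28 = -27.28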